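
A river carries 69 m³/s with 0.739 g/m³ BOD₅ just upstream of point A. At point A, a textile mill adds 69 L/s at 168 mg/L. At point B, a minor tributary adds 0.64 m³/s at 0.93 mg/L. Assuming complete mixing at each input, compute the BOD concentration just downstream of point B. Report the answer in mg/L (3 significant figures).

0.906 mg/L

69 L/s = 0.069 m³/s.
After input A: C = (69·0.739 + 0.069·168) / 69.07 = 0.9061 mg/L.
After input B: C = (69.07·0.9061 + 0.64·0.93) / 69.71 = 0.9063 mg/L.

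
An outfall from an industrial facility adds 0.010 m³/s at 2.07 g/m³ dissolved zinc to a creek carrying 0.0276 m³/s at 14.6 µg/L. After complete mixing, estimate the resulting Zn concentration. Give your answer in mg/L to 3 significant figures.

0.561 mg/L

14.6 µg/L = 0.0146 mg/L.
By mass balance at complete mixing, C = (0.01·2.07 + 0.0276·0.0146) / (0.01 + 0.0276) = 0.0211/0.0376 = 0.5612 mg/L.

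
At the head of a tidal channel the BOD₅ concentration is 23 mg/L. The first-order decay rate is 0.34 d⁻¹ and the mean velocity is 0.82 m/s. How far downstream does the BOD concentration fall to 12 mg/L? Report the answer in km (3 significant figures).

136 km

From C = C₀·e^(−kt), t = ln(C₀/C)/k = ln(23/12)/0.34 = 0.6506/0.34 = 1.913 d.
Distance = v·t = 0.82 m/s × 1.653e+05 s = 1.356e+05 m = 135.6 km.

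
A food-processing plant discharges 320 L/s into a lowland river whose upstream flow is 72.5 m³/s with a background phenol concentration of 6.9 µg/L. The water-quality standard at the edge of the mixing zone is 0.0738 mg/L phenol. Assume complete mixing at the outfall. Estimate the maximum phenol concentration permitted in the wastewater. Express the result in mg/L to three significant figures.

320 L/s = 0.32 m³/s.
6.9 µg/L = 0.0069 mg/L.
Mass balance: 0.0738·72.82 = 0.32·Cₑ + 72.5·0.0069.
Cₑ = (5.374 − 0.5003) / 0.32 = 15.23 mg/L.

15.2 mg/L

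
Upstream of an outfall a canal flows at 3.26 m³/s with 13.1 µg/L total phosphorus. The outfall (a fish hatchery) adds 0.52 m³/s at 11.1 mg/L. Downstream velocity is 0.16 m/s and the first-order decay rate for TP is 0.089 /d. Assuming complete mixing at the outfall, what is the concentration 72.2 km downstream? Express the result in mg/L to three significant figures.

0.966 mg/L

13.1 µg/L = 0.0131 mg/L.
After complete mixing, C₀ = (0.52·11.1 + 3.26·0.0131) / 3.78 = 1.538 mg/L.
Travel time t = 7.22e+04 m / 0.16 m/s = 4.512e+05 s = 5.223 d.
C = 1.538·exp(−0.089·5.223) = 1.538·0.6282 = 0.9664 mg/L.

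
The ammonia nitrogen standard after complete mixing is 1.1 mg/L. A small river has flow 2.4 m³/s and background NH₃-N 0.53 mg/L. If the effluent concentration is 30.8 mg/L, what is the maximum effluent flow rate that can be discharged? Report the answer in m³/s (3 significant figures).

Mass balance at complete mixing: C_std·(Q_w + Q_r) = Q_w·C_e + Q_r·C_b.
Rearranging, Q_w = Q_r·(C_std − C_b)/(C_e − C_std) = 2.4·(1.1 − 0.53) / (30.8 − 1.1) = 0.04606 m³/s.

0.0461 m³/s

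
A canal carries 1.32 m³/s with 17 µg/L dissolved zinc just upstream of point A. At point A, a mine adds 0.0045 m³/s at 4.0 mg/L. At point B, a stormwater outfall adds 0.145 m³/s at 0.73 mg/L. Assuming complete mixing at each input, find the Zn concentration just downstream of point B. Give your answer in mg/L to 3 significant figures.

0.0996 mg/L

17 µg/L = 0.017 mg/L.
After input A: C = (1.32·0.017 + 0.0045·4) / 1.325 = 0.03053 mg/L.
After input B: C = (1.325·0.03053 + 0.145·0.73) / 1.47 = 0.09955 mg/L.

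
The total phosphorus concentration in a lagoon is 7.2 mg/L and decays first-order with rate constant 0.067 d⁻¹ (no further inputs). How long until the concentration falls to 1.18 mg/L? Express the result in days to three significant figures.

27.0 d

t = ln(C₀/C)/k = ln(7.2/1.18)/0.067 = 1.809/0.067 = 26.99 d.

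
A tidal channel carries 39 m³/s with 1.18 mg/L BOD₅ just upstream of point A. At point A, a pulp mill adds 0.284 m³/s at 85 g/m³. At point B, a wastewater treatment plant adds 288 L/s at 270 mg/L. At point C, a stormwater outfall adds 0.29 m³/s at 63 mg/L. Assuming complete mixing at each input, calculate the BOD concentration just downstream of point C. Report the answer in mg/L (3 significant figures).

After input A: C = (39·1.18 + 0.284·85) / 39.28 = 1.786 mg/L.
288 L/s = 0.288 m³/s.
After input B: C = (39.28·1.786 + 0.288·270) / 39.57 = 3.738 mg/L.
After input C: C = (39.57·3.738 + 0.29·63) / 39.86 = 4.169 mg/L.

4.17 mg/L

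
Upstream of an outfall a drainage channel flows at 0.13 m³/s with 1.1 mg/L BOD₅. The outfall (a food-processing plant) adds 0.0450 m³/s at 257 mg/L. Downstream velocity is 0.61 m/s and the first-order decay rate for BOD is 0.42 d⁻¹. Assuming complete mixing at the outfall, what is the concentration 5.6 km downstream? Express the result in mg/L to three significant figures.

64.0 mg/L

After complete mixing, C₀ = (0.045·257 + 0.13·1.1) / 0.175 = 66.9 mg/L.
Travel time t = 5600 m / 0.61 m/s = 9180 s = 0.1063 d.
C = 66.9·exp(−0.42·0.1063) = 66.9·0.9564 = 63.98 mg/L.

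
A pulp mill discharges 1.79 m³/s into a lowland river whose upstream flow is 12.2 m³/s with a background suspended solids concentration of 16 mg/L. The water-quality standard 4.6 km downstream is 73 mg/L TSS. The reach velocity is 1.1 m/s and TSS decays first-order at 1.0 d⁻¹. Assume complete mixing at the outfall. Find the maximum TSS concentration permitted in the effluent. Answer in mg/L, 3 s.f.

490 mg/L

Travel time to the compliance point: t = 4600/1.1 = 4182 s = 0.0484 d; decay factor exp(−1.0·0.0484) = 0.9528.
So the concentration just after mixing may be at most 73/0.9528 = 76.62 mg/L.
Mass balance: 76.62·13.99 = 1.79·Cₑ + 12.2·16.
Cₑ = (1072 − 195.2) / 1.79 = 489.8 mg/L.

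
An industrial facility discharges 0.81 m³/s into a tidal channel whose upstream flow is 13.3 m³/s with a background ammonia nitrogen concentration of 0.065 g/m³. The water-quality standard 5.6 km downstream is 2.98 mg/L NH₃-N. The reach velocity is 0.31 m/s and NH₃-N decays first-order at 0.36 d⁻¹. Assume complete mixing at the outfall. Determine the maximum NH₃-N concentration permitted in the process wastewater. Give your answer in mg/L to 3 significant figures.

Travel time to the compliance point: t = 5600/0.31 = 1.806e+04 s = 0.2091 d; decay factor exp(−0.36·0.2091) = 0.9275.
So the concentration just after mixing may be at most 2.98/0.9275 = 3.213 mg/L.
Mass balance: 3.213·14.11 = 0.81·Cₑ + 13.3·0.065.
Cₑ = (45.33 − 0.8645) / 0.81 = 54.9 mg/L.

54.9 mg/L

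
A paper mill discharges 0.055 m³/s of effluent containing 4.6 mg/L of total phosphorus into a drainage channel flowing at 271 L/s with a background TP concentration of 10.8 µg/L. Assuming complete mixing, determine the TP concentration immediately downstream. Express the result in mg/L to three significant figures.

0.785 mg/L

271 L/s = 0.271 m³/s.
10.8 µg/L = 0.0108 mg/L.
Conservation of mass across the mixing zone: C = (0.055·4.6 + 0.271·0.0108) / (0.055 + 0.271) = 0.2559/0.326 = 0.7851 mg/L.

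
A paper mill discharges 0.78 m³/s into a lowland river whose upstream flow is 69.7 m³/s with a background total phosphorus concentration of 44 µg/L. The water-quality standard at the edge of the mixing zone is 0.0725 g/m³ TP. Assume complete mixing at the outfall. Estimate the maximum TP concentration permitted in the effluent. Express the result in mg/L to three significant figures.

2.62 mg/L

44 µg/L = 0.044 mg/L.
Mass balance: 0.0725·70.48 = 0.78·Cₑ + 69.7·0.044.
Cₑ = (5.11 − 3.067) / 0.78 = 2.619 mg/L.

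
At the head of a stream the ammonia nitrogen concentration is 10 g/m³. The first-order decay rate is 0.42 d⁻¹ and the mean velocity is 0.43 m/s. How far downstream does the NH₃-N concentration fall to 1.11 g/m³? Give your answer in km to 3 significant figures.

From C = C₀·e^(−kt), t = ln(C₀/C)/k = ln(10/1.11)/0.42 = 2.198/0.42 = 5.234 d.
Distance = v·t = 0.43 m/s × 4.522e+05 s = 1.944e+05 m = 194.4 km.

194 km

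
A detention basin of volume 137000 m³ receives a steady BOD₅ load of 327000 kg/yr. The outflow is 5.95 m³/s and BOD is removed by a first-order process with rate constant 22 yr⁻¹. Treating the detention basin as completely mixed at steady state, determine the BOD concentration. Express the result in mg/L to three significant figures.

1.71 mg/L

Outflow Q = 5.95 m³/s × 3.156e+07 s/yr = 1.878e+08 m³/yr.
Steady-state CSTR mass balance: W = Q·C + k·V·C, so C = W/(Q + kV).
Q + kV = 1.878e+08 + 22·137000 = 1.908e+08 m³/yr.
C = 327000/1.908e+08 = 0.001714 kg/m³ = 1.714 mg/L.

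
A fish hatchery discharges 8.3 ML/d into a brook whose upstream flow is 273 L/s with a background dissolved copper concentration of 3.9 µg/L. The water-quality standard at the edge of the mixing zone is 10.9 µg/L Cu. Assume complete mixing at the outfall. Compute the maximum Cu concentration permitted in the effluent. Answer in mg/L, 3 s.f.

8.3 ML/d = 0.09606 m³/s.
273 L/s = 0.273 m³/s.
3.9 µg/L = 0.0039 mg/L.
10.9 µg/L = 0.0109 mg/L.
Mass balance: 0.0109·0.3691 = 0.09606·Cₑ + 0.273·0.0039.
Cₑ = (0.004023 − 0.001065) / 0.09606 = 0.03079 mg/L.

0.0308 mg/L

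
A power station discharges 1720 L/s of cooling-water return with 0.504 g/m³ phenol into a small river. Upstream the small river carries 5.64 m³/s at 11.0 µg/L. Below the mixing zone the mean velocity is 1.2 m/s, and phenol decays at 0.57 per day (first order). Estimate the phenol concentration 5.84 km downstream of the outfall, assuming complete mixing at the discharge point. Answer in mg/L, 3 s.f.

1720 L/s = 1.72 m³/s.
11.0 µg/L = 0.011 mg/L.
After complete mixing, C₀ = (1.72·0.504 + 5.64·0.011) / 7.36 = 0.1262 mg/L.
Travel time t = 5840 m / 1.2 m/s = 4867 s = 0.05633 d.
C = 0.1262·exp(−0.57·0.05633) = 0.1262·0.9684 = 0.1222 mg/L.

0.122 mg/L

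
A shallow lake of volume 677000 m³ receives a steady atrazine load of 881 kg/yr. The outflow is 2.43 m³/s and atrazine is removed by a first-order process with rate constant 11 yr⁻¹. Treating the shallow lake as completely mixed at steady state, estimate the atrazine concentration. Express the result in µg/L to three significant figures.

Outflow Q = 2.43 m³/s × 3.156e+07 s/yr = 7.668e+07 m³/yr.
Steady-state CSTR mass balance: W = Q·C + k·V·C, so C = W/(Q + kV).
Q + kV = 7.668e+07 + 11·677000 = 8.413e+07 m³/yr.
C = 881/8.413e+07 = 1.047e-05 kg/m³ = 0.01047 mg/L = 10.47 µg/L.

10.5 µg/L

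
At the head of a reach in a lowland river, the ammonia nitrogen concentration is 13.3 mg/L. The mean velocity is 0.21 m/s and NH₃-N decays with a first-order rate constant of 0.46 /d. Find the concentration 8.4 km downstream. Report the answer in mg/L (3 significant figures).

Travel time t = 8.4 km / 0.21 m/s = 8400/0.21 = 4e+04 s = 0.463 d.
First-order decay: C = 13.3·exp(−0.46·0.463) = 13.3·0.8082 = 10.75 mg/L.

10.7 mg/L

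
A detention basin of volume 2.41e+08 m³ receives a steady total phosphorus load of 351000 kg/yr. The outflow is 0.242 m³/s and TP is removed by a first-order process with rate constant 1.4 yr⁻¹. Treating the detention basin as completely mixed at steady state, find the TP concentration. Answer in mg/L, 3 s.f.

Outflow Q = 0.242 m³/s × 3.156e+07 s/yr = 7.637e+06 m³/yr.
Steady-state CSTR mass balance: W = Q·C + k·V·C, so C = W/(Q + kV).
Q + kV = 7.637e+06 + 1.4·2.41e+08 = 3.45e+08 m³/yr.
C = 351000/3.45e+08 = 0.001017 kg/m³ = 1.017 mg/L.

1.02 mg/L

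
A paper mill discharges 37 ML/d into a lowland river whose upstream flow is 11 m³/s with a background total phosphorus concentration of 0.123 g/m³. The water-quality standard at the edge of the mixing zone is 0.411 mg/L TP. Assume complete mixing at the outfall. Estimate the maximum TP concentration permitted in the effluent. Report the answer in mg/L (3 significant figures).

37 ML/d = 0.4282 m³/s.
Mass balance: 0.411·11.43 = 0.4282·Cₑ + 11·0.123.
Cₑ = (4.697 − 1.353) / 0.4282 = 7.809 mg/L.

7.81 mg/L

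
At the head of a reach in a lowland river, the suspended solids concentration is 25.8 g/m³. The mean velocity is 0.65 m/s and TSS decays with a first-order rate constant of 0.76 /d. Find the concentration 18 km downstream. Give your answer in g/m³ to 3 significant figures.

20.2 g/m³

Travel time t = 18 km / 0.65 m/s = 1.8e+04/0.65 = 2.769e+04 s = 0.3205 d.
First-order decay: C = 25.8·exp(−0.76·0.3205) = 25.8·0.7838 = 20.22 g/m³.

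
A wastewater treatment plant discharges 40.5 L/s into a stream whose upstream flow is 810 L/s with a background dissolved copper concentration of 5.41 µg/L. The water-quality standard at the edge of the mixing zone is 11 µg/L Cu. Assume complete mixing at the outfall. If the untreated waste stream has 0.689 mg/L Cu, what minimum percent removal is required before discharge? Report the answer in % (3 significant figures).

40.5 L/s = 0.0405 m³/s.
810 L/s = 0.81 m³/s.
5.41 µg/L = 0.00541 mg/L.
11 µg/L = 0.011 mg/L.
Mass balance: 0.011·0.8505 = 0.0405·Cₑ + 0.81·0.00541.
Cₑ = (0.009355 − 0.004382) / 0.0405 = 0.1228 mg/L.
Required removal = 1 − 0.1228/0.689 = 82.18 %.

82.2 %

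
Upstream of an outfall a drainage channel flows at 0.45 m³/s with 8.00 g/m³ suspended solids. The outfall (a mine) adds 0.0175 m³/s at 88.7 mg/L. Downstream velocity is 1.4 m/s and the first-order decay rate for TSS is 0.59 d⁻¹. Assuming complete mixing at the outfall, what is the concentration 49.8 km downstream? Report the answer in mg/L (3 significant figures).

8.64 mg/L

After complete mixing, C₀ = (0.0175·88.7 + 0.45·8) / 0.4675 = 11.02 mg/L.
Travel time t = 4.98e+04 m / 1.4 m/s = 3.557e+04 s = 0.4117 d.
C = 11.02·exp(−0.59·0.4117) = 11.02·0.7843 = 8.644 mg/L.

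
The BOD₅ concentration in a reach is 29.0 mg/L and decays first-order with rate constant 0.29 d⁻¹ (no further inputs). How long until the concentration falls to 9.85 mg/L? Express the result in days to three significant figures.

3.72 d

t = ln(C₀/C)/k = ln(29.0/9.85)/0.29 = 1.08/0.29 = 3.724 d.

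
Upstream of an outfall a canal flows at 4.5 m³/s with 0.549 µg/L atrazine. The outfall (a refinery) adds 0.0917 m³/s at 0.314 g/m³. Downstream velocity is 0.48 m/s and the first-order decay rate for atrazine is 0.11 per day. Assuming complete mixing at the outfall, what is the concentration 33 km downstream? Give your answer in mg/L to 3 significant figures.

0.549 µg/L = 0.000549 mg/L.
After complete mixing, C₀ = (0.0917·0.314 + 4.5·0.000549) / 4.592 = 0.006809 mg/L.
Travel time t = 3.3e+04 m / 0.48 m/s = 6.875e+04 s = 0.7957 d.
C = 0.006809·exp(−0.11·0.7957) = 0.006809·0.9162 = 0.006238 mg/L.

0.00624 mg/L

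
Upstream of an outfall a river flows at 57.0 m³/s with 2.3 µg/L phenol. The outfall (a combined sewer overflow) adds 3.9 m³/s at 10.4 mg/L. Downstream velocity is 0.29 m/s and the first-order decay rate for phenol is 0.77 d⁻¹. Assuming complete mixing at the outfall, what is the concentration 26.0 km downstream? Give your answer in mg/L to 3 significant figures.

2.3 µg/L = 0.0023 mg/L.
After complete mixing, C₀ = (3.9·10.4 + 57·0.0023) / 60.9 = 0.6682 mg/L.
Travel time t = 2.6e+04 m / 0.29 m/s = 8.966e+04 s = 1.038 d.
C = 0.6682·exp(−0.77·1.038) = 0.6682·0.4498 = 0.3005 mg/L.

0.301 mg/L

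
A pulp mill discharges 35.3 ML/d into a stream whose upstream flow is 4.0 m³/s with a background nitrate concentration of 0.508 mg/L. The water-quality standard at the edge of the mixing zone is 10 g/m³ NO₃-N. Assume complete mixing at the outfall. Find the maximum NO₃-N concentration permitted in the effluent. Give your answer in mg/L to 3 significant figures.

35.3 ML/d = 0.4086 m³/s.
Mass balance: 10·4.409 = 0.4086·Cₑ + 4·0.508.
Cₑ = (44.09 − 2.032) / 0.4086 = 102.9 mg/L.

103 mg/L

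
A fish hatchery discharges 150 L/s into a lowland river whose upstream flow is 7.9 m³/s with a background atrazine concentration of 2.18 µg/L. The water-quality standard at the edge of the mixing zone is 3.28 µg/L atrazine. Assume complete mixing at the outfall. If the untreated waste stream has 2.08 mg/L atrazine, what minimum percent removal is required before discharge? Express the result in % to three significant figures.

97.1 %

150 L/s = 0.15 m³/s.
2.18 µg/L = 0.00218 mg/L.
3.28 µg/L = 0.00328 mg/L.
Mass balance: 0.00328·8.05 = 0.15·Cₑ + 7.9·0.00218.
Cₑ = (0.0264 − 0.01722) / 0.15 = 0.06121 mg/L.
Required removal = 1 − 0.06121/2.08 = 97.06 %.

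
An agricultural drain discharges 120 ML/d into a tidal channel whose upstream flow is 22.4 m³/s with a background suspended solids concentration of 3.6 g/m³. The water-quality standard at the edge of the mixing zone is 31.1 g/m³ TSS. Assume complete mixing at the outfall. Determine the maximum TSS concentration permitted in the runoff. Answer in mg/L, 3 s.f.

120 ML/d = 1.389 m³/s.
Mass balance: 31.1·23.79 = 1.389·Cₑ + 22.4·3.6.
Cₑ = (739.8 − 80.64) / 1.389 = 474.6 mg/L.

475 mg/L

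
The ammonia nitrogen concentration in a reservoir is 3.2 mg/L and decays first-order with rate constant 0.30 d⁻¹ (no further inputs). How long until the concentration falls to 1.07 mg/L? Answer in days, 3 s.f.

3.65 d

t = ln(C₀/C)/k = ln(3.2/1.07)/0.30 = 1.095/0.30 = 3.652 d.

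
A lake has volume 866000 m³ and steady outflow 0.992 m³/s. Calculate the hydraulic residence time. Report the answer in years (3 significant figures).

0.0277 yr

Q = 0.992 m³/s × 3.156e+07 s/yr = 3.131e+07 m³/yr.
Hydraulic residence time τ = V/Q = 866000/3.131e+07 = 0.02766 yr.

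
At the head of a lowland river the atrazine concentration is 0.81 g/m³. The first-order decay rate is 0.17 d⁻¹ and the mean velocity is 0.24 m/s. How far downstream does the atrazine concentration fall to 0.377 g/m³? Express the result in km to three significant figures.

From C = C₀·e^(−kt), t = ln(C₀/C)/k = ln(0.81/0.377)/0.17 = 0.7648/0.17 = 4.499 d.
Distance = v·t = 0.24 m/s × 3.887e+05 s = 9.329e+04 m = 93.29 km.

93.3 km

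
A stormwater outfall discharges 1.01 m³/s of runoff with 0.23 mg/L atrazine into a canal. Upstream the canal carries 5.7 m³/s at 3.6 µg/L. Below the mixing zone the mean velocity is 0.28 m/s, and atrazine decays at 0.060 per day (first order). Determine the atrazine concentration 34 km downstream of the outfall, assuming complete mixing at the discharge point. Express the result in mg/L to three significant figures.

0.0346 mg/L

3.6 µg/L = 0.0036 mg/L.
After complete mixing, C₀ = (1.01·0.23 + 5.7·0.0036) / 6.71 = 0.03768 mg/L.
Travel time t = 3.4e+04 m / 0.28 m/s = 1.214e+05 s = 1.405 d.
C = 0.03768·exp(−0.060·1.405) = 0.03768·0.9191 = 0.03463 mg/L.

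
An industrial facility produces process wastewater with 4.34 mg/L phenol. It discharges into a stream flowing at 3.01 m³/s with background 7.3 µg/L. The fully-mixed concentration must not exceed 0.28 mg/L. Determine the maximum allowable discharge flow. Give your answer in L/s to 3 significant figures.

7.3 µg/L = 0.0073 mg/L.
Mass balance at complete mixing: C_std·(Q_w + Q_r) = Q_w·C_e + Q_r·C_b.
Rearranging, Q_w = Q_r·(C_std − C_b)/(C_e − C_std) = 3.01·(0.28 − 0.0073) / (4.34 − 0.28) = 0.2022 m³/s.
= 202.2 L/s.

202 L/s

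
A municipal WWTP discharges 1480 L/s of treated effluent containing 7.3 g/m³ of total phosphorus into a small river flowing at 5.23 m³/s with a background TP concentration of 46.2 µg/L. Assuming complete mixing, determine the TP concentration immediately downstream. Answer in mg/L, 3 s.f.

1.65 mg/L

1480 L/s = 1.48 m³/s.
46.2 µg/L = 0.0462 mg/L.
By mass balance at complete mixing, C = (1.48·7.3 + 5.23·0.0462) / (1.48 + 5.23) = 11.05/6.71 = 1.646 mg/L.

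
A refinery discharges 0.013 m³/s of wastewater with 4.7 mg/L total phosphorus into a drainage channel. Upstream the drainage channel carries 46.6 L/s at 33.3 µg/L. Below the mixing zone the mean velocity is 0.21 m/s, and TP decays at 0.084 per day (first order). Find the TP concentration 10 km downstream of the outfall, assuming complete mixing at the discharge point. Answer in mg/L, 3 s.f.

1.00 mg/L

46.6 L/s = 0.0466 m³/s.
33.3 µg/L = 0.0333 mg/L.
After complete mixing, C₀ = (0.013·4.7 + 0.0466·0.0333) / 0.0596 = 1.051 mg/L.
Travel time t = 1e+04 m / 0.21 m/s = 4.762e+04 s = 0.5511 d.
C = 1.051·exp(−0.084·0.5511) = 1.051·0.9548 = 1.004 mg/L.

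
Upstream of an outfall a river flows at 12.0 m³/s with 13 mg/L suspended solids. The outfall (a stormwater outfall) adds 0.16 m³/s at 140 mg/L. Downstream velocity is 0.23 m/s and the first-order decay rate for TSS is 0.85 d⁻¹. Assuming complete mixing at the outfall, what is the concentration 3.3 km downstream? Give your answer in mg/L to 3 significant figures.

12.7 mg/L

After complete mixing, C₀ = (0.16·140 + 12·13) / 12.16 = 14.67 mg/L.
Travel time t = 3300 m / 0.23 m/s = 1.435e+04 s = 0.1661 d.
C = 14.67·exp(−0.85·0.1661) = 14.67·0.8684 = 12.74 mg/L.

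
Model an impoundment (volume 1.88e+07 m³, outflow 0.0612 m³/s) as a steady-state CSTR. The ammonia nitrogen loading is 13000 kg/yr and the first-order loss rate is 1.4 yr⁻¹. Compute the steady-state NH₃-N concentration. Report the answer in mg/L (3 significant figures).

Outflow Q = 0.0612 m³/s × 3.156e+07 s/yr = 1.931e+06 m³/yr.
Steady-state CSTR mass balance: W = Q·C + k·V·C, so C = W/(Q + kV).
Q + kV = 1.931e+06 + 1.4·1.88e+07 = 2.825e+07 m³/yr.
C = 13000/2.825e+07 = 0.0004602 kg/m³ = 0.4602 mg/L.

0.460 mg/L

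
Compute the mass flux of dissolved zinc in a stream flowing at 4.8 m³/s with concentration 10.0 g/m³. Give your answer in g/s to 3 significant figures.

Mass flux = Q·C = 4.8 m³/s × 10 g/m³ = 48 g/s.

48.0 g/s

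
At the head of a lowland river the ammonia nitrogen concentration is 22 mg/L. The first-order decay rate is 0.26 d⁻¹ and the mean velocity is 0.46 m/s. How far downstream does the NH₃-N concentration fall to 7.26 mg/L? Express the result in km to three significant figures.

169 km

From C = C₀·e^(−kt), t = ln(C₀/C)/k = ln(22/7.26)/0.26 = 1.109/0.26 = 4.264 d.
Distance = v·t = 0.46 m/s × 3.684e+05 s = 1.695e+05 m = 169.5 km.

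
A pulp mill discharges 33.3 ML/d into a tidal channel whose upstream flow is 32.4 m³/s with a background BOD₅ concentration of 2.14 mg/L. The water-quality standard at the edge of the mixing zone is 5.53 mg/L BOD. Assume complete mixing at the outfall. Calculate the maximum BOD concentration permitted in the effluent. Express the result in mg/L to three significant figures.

291 mg/L

33.3 ML/d = 0.3854 m³/s.
Mass balance: 5.53·32.79 = 0.3854·Cₑ + 32.4·2.14.
Cₑ = (181.3 − 69.34) / 0.3854 = 290.5 mg/L.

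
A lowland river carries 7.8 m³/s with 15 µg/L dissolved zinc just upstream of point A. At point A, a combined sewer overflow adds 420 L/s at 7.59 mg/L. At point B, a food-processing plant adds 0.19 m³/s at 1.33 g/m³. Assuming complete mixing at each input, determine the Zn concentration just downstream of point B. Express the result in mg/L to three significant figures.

15 µg/L = 0.015 mg/L.
420 L/s = 0.42 m³/s.
After input A: C = (7.8·0.015 + 0.42·7.59) / 8.22 = 0.402 mg/L.
After input B: C = (8.22·0.402 + 0.19·1.33) / 8.41 = 0.423 mg/L.

0.423 mg/L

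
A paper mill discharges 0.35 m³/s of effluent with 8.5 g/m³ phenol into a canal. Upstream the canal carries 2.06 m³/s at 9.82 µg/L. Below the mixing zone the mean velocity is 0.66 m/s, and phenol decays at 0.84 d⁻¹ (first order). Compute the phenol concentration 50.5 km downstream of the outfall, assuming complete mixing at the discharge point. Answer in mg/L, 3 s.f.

0.591 mg/L

9.82 µg/L = 0.00982 mg/L.
After complete mixing, C₀ = (0.35·8.5 + 2.06·0.00982) / 2.41 = 1.243 mg/L.
Travel time t = 5.05e+04 m / 0.66 m/s = 7.652e+04 s = 0.8856 d.
C = 1.243·exp(−0.84·0.8856) = 1.243·0.4753 = 0.5907 mg/L.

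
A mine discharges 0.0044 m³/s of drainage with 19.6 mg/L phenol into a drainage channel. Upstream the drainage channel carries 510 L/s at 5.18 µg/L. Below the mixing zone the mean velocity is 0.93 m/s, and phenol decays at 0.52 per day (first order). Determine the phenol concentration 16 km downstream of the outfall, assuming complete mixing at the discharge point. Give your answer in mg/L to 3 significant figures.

0.156 mg/L

510 L/s = 0.51 m³/s.
5.18 µg/L = 0.00518 mg/L.
After complete mixing, C₀ = (0.0044·19.6 + 0.51·0.00518) / 0.5144 = 0.1728 mg/L.
Travel time t = 1.6e+04 m / 0.93 m/s = 1.72e+04 s = 0.1991 d.
C = 0.1728·exp(−0.52·0.1991) = 0.1728·0.9016 = 0.1558 mg/L.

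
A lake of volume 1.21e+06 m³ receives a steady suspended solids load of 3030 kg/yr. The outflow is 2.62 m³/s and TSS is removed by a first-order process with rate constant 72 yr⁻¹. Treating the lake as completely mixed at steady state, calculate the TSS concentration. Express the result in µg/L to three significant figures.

17.8 µg/L

Outflow Q = 2.62 m³/s × 3.156e+07 s/yr = 8.268e+07 m³/yr.
Steady-state CSTR mass balance: W = Q·C + k·V·C, so C = W/(Q + kV).
Q + kV = 8.268e+07 + 72·1.21e+06 = 1.698e+08 m³/yr.
C = 3030/1.698e+08 = 1.784e-05 kg/m³ = 0.01784 mg/L = 17.84 µg/L.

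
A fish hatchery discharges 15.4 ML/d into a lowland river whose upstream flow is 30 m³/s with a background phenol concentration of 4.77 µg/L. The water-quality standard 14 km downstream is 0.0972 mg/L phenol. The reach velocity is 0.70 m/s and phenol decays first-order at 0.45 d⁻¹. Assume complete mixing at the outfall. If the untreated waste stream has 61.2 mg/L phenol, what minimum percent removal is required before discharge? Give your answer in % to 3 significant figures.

15.4 ML/d = 0.1782 m³/s.
4.77 µg/L = 0.00477 mg/L.
Travel time to the compliance point: t = 1.4e+04/0.70 = 2e+04 s = 0.2315 d; decay factor exp(−0.45·0.2315) = 0.9011.
So the concentration just after mixing may be at most 0.0972/0.9011 = 0.1079 mg/L.
Mass balance: 0.1079·30.18 = 0.1782·Cₑ + 30·0.00477.
Cₑ = (3.255 − 0.1431) / 0.1782 = 17.46 mg/L.
Required removal = 1 − 17.46/61.2 = 71.47 %.

71.5 %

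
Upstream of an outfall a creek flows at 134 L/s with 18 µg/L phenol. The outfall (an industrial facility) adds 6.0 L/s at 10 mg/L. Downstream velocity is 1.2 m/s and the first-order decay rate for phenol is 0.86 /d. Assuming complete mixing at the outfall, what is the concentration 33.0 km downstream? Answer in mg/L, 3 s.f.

0.339 mg/L

6.0 L/s = 0.006 m³/s.
134 L/s = 0.134 m³/s.
18 µg/L = 0.018 mg/L.
After complete mixing, C₀ = (0.006·10 + 0.134·0.018) / 0.14 = 0.4458 mg/L.
Travel time t = 3.3e+04 m / 1.2 m/s = 2.75e+04 s = 0.3183 d.
C = 0.4458·exp(−0.86·0.3183) = 0.4458·0.7605 = 0.339 mg/L.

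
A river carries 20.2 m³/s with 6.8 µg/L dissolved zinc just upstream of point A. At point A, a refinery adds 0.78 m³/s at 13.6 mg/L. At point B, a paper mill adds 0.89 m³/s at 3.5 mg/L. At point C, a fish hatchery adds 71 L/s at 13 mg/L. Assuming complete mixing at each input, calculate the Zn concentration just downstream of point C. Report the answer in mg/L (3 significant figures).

6.8 µg/L = 0.0068 mg/L.
After input A: C = (20.2·0.0068 + 0.78·13.6) / 20.98 = 0.5122 mg/L.
After input B: C = (20.98·0.5122 + 0.89·3.5) / 21.87 = 0.6338 mg/L.
71 L/s = 0.071 m³/s.
After input C: C = (21.87·0.6338 + 0.071·13) / 21.94 = 0.6738 mg/L.

0.674 mg/L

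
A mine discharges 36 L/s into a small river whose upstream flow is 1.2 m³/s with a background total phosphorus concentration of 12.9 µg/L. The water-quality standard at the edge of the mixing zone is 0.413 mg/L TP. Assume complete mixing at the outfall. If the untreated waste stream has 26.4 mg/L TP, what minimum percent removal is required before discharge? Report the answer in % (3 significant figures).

36 L/s = 0.036 m³/s.
12.9 µg/L = 0.0129 mg/L.
Mass balance: 0.413·1.236 = 0.036·Cₑ + 1.2·0.0129.
Cₑ = (0.5105 − 0.01548) / 0.036 = 13.75 mg/L.
Required removal = 1 − 13.75/26.4 = 47.92 %.

47.9 %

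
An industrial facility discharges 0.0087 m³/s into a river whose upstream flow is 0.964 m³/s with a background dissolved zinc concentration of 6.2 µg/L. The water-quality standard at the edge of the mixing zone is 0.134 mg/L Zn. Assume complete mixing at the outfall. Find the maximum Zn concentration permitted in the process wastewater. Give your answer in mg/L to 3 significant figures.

14.3 mg/L

6.2 µg/L = 0.0062 mg/L.
Mass balance: 0.134·0.9727 = 0.0087·Cₑ + 0.964·0.0062.
Cₑ = (0.1303 − 0.005977) / 0.0087 = 14.29 mg/L.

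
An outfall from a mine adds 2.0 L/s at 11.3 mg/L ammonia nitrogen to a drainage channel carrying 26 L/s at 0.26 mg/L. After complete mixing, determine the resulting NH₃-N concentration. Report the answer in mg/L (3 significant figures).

1.05 mg/L

2.0 L/s = 0.002 m³/s.
26 L/s = 0.026 m³/s.
Flow-weighted mixing gives C = (0.002·11.3 + 0.026·0.26) / (0.002 + 0.026) = 0.02936/0.028 = 1.049 mg/L.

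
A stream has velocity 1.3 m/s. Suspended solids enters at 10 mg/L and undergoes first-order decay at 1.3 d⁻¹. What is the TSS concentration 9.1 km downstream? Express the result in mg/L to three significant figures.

Travel time t = 9.1 km / 1.3 m/s = 9100/1.3 = 7000 s = 0.08102 d.
First-order decay: C = 10·exp(−1.3·0.08102) = 10·0.9 = 9 mg/L.

9.00 mg/L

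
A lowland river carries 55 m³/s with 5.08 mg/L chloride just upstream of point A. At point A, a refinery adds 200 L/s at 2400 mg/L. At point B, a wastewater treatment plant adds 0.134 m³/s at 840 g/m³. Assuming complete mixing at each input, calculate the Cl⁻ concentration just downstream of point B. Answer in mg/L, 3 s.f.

15.8 mg/L

200 L/s = 0.2 m³/s.
After input A: C = (55·5.08 + 0.2·2400) / 55.2 = 13.76 mg/L.
After input B: C = (55.2·13.76 + 0.134·840) / 55.33 = 15.76 mg/L.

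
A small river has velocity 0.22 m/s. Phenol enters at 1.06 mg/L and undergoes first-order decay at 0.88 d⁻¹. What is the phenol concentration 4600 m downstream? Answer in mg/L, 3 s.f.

0.857 mg/L

Travel time t = 4600 m / 0.22 m/s = 4600/0.22 = 2.091e+04 s = 0.242 d.
First-order decay: C = 1.06·exp(−0.88·0.242) = 1.06·0.8082 = 0.8567 mg/L.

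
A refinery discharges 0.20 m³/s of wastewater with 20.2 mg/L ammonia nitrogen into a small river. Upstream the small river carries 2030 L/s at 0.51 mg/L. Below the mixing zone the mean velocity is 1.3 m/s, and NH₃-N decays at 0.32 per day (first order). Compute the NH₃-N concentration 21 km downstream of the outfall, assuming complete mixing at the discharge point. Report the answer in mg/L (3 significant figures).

2030 L/s = 2.03 m³/s.
After complete mixing, C₀ = (0.2·20.2 + 2.03·0.51) / 2.23 = 2.276 mg/L.
Travel time t = 2.1e+04 m / 1.3 m/s = 1.615e+04 s = 0.187 d.
C = 2.276·exp(−0.32·0.187) = 2.276·0.9419 = 2.144 mg/L.

2.14 mg/L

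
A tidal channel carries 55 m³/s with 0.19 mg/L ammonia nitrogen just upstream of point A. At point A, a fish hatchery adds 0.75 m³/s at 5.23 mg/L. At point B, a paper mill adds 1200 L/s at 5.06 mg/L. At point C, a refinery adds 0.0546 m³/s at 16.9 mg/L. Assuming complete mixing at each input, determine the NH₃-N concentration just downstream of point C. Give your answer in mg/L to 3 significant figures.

After input A: C = (55·0.19 + 0.75·5.23) / 55.75 = 0.2578 mg/L.
1200 L/s = 1.2 m³/s.
After input B: C = (55.75·0.2578 + 1.2·5.06) / 56.95 = 0.359 mg/L.
After input C: C = (56.95·0.359 + 0.0546·16.9) / 57 = 0.3748 mg/L.

0.375 mg/L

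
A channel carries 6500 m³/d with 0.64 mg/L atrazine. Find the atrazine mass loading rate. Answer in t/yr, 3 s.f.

1.52 t/yr

6500 m³/d = 0.07523 m³/s.
Mass flux = Q·C = 0.07523 m³/s × 0.64 g/m³ = 0.04815 g/s.
= 0.04815 g/s × 31.56 = 1.519 t/yr.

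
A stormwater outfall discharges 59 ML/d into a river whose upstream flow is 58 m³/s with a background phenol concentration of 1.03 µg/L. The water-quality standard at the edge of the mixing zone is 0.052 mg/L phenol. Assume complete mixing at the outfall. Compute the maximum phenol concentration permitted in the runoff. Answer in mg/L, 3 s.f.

4.38 mg/L

59 ML/d = 0.6829 m³/s.
1.03 µg/L = 0.00103 mg/L.
Mass balance: 0.052·58.68 = 0.6829·Cₑ + 58·0.00103.
Cₑ = (3.052 − 0.05974) / 0.6829 = 4.381 mg/L.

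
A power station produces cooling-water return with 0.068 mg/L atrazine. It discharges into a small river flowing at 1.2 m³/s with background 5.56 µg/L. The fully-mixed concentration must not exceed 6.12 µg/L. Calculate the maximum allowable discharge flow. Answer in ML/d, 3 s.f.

5.56 µg/L = 0.00556 mg/L.
6.12 µg/L = 0.00612 mg/L.
Mass balance at complete mixing: C_std·(Q_w + Q_r) = Q_w·C_e + Q_r·C_b.
Rearranging, Q_w = Q_r·(C_std − C_b)/(C_e − C_std) = 1.2·(0.00612 − 0.00556) / (0.068 − 0.00612) = 0.01086 m³/s.
= 0.9383 ML/d.

0.938 ML/d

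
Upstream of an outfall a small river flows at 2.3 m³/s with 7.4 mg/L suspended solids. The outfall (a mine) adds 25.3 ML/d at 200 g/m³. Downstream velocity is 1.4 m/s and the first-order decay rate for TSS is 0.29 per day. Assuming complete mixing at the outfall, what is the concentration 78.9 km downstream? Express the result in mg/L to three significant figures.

24.1 mg/L

25.3 ML/d = 0.2928 m³/s.
After complete mixing, C₀ = (0.2928·200 + 2.3·7.4) / 2.593 = 29.15 mg/L.
Travel time t = 7.89e+04 m / 1.4 m/s = 5.636e+04 s = 0.6523 d.
C = 29.15·exp(−0.29·0.6523) = 29.15·0.8277 = 24.13 mg/L.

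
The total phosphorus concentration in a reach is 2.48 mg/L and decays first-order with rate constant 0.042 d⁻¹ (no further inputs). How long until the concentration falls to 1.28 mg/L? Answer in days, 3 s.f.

t = ln(C₀/C)/k = ln(2.48/1.28)/0.042 = 0.6614/0.042 = 15.75 d.

15.7 d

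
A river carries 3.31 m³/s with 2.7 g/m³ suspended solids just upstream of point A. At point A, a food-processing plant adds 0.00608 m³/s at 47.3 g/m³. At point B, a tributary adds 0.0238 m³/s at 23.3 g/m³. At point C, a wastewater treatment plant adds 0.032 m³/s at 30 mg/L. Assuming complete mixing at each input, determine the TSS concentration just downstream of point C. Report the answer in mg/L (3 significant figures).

3.18 mg/L

After input A: C = (3.31·2.7 + 0.00608·47.3) / 3.316 = 2.782 mg/L.
After input B: C = (3.316·2.782 + 0.0238·23.3) / 3.34 = 2.928 mg/L.
After input C: C = (3.34·2.928 + 0.032·30) / 3.372 = 3.185 mg/L.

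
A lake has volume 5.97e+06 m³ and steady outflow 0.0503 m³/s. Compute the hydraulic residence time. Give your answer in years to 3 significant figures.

3.76 yr

Q = 0.0503 m³/s × 3.156e+07 s/yr = 1.587e+06 m³/yr.
Hydraulic residence time τ = V/Q = 5.97e+06/1.587e+06 = 3.761 yr.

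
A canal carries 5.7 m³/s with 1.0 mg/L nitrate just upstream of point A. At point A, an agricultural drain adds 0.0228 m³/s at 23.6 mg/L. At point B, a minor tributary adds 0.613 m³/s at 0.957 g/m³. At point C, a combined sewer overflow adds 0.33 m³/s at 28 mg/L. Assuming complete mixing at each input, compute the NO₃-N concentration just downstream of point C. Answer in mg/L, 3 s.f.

2.41 mg/L

After input A: C = (5.7·1 + 0.0228·23.6) / 5.723 = 1.09 mg/L.
After input B: C = (5.723·1.09 + 0.613·0.957) / 6.336 = 1.077 mg/L.
After input C: C = (6.336·1.077 + 0.33·28) / 6.666 = 2.41 mg/L.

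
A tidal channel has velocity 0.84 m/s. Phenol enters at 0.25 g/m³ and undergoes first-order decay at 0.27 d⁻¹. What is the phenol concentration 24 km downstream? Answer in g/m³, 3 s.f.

Travel time t = 24 km / 0.84 m/s = 2.4e+04/0.84 = 2.857e+04 s = 0.3307 d.
First-order decay: C = 0.25·exp(−0.27·0.3307) = 0.25·0.9146 = 0.2286 g/m³.

0.229 g/m³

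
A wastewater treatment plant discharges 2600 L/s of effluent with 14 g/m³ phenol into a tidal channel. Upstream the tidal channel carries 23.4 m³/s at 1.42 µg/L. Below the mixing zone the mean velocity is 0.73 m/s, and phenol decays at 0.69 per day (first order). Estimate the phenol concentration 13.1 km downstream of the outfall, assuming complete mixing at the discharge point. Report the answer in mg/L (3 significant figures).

1.21 mg/L

2600 L/s = 2.6 m³/s.
1.42 µg/L = 0.00142 mg/L.
After complete mixing, C₀ = (2.6·14 + 23.4·0.00142) / 26 = 1.401 mg/L.
Travel time t = 1.31e+04 m / 0.73 m/s = 1.795e+04 s = 0.2077 d.
C = 1.401·exp(−0.69·0.2077) = 1.401·0.8665 = 1.214 mg/L.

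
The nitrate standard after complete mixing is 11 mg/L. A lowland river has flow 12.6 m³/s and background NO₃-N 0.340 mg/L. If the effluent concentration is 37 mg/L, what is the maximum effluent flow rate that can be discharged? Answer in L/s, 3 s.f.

Mass balance at complete mixing: C_std·(Q_w + Q_r) = Q_w·C_e + Q_r·C_b.
Rearranging, Q_w = Q_r·(C_std − C_b)/(C_e − C_std) = 12.6·(11 − 0.34) / (37 − 11) = 5.166 m³/s.
= 5166 L/s.

5170 L/s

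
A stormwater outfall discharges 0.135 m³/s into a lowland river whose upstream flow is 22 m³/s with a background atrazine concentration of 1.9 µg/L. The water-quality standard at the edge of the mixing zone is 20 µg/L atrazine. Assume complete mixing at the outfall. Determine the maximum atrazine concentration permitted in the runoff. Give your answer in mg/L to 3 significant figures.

2.97 mg/L

1.9 µg/L = 0.0019 mg/L.
20 µg/L = 0.02 mg/L.
Mass balance: 0.02·22.14 = 0.135·Cₑ + 22·0.0019.
Cₑ = (0.4427 − 0.0418) / 0.135 = 2.97 mg/L.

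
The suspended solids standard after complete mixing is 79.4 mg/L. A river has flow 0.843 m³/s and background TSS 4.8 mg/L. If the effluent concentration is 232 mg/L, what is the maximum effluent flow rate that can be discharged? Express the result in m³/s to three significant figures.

Mass balance at complete mixing: C_std·(Q_w + Q_r) = Q_w·C_e + Q_r·C_b.
Rearranging, Q_w = Q_r·(C_std − C_b)/(C_e − C_std) = 0.843·(79.4 − 4.8) / (232 − 79.4) = 0.4121 m³/s.

0.412 m³/s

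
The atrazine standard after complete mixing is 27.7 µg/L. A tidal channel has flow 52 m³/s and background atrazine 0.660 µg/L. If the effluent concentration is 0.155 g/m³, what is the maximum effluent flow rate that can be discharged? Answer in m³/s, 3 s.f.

0.660 µg/L = 0.00066 mg/L.
27.7 µg/L = 0.0277 mg/L.
Mass balance at complete mixing: C_std·(Q_w + Q_r) = Q_w·C_e + Q_r·C_b.
Rearranging, Q_w = Q_r·(C_std − C_b)/(C_e − C_std) = 52·(0.0277 − 0.00066) / (0.155 − 0.0277) = 11.05 m³/s.

11.0 m³/s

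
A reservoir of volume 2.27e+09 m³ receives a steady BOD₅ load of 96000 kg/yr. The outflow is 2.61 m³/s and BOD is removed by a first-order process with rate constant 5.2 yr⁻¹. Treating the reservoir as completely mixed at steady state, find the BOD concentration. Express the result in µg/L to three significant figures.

8.08 µg/L

Outflow Q = 2.61 m³/s × 3.156e+07 s/yr = 8.237e+07 m³/yr.
Steady-state CSTR mass balance: W = Q·C + k·V·C, so C = W/(Q + kV).
Q + kV = 8.237e+07 + 5.2·2.27e+09 = 1.189e+10 m³/yr.
C = 96000/1.189e+10 = 8.076e-06 kg/m³ = 0.008076 mg/L = 8.076 µg/L.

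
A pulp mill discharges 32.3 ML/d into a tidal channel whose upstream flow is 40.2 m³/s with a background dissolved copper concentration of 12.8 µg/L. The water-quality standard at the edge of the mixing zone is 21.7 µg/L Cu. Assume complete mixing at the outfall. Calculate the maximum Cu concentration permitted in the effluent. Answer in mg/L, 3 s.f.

0.979 mg/L

32.3 ML/d = 0.3738 m³/s.
12.8 µg/L = 0.0128 mg/L.
21.7 µg/L = 0.0217 mg/L.
Mass balance: 0.0217·40.57 = 0.3738·Cₑ + 40.2·0.0128.
Cₑ = (0.8805 − 0.5146) / 0.3738 = 0.9787 mg/L.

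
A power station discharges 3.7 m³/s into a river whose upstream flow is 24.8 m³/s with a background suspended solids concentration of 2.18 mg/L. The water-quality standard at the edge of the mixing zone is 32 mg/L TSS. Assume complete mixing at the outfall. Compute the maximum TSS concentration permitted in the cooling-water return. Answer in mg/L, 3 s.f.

232 mg/L

Mass balance: 32·28.5 = 3.7·Cₑ + 24.8·2.18.
Cₑ = (912 − 54.06) / 3.7 = 231.9 mg/L.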